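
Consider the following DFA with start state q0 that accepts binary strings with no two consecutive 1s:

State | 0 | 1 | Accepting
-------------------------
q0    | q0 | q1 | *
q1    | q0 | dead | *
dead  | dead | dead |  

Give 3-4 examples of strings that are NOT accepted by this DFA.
Any strings that end in a non-accepting state work; for example:
"111": q0 → q1 → dead → dead; dead is not accepting → rejected
"1011": q0 → q1 → q0 → q1 → dead; dead is not accepting → rejected
"1101": q0 → q1 → dead → dead → dead; dead is not accepting → rejected
"1110": q0 → q1 → dead → dead → dead; dead is not accepting → rejected

Final answer: "111", "1011", "1101", "1110"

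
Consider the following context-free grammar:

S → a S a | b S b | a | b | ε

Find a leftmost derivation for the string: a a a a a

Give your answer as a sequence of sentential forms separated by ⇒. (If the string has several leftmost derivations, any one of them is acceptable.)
Start with S.
Step 1: the leftmost non-terminal is S; apply S → a S a:  a S a
Step 2: the leftmost non-terminal is S; apply S → a S a:  a a S a a
Step 3: the leftmost non-terminal is S; apply S → a:  a a a a a

Final answer: S ⇒ a S a ⇒ a a S a a ⇒ a a a a a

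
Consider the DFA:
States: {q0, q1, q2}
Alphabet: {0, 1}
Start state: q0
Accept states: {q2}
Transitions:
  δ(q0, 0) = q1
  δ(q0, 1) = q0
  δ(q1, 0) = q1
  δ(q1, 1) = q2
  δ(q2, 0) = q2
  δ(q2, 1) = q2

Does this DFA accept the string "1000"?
Processing string "1000":
  q0 --1--> q0
  q0 --0--> q1
  q1 --0--> q1
  q1 --0--> q1
Final state: q1
Accept states: {q2}
q1 is not an accept state, so the string is rejected.

Final answer: No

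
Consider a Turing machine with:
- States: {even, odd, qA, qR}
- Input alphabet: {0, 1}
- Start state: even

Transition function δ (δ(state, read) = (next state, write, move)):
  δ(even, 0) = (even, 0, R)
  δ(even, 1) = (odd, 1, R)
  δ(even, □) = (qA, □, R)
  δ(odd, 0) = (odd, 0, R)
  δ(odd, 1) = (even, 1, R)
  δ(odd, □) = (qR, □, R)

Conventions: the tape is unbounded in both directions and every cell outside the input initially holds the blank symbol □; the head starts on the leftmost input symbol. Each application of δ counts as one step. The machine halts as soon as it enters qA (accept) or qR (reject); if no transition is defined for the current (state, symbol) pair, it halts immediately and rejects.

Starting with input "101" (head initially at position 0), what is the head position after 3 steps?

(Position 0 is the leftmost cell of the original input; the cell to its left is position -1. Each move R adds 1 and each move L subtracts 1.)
Step 0: [even]101 (head at position 0)
Step 1: δ(even, 1) = (odd, 1, R)  ⊢  1[odd]01 (head at position 1)
Step 2: δ(odd, 0) = (odd, 0, R)  ⊢  10[odd]1 (head at position 2)
Step 3: δ(odd, 1) = (even, 1, R)  ⊢  101[even]□ (head at position 3)
Head position after 3 steps: 3

Final answer: Position 3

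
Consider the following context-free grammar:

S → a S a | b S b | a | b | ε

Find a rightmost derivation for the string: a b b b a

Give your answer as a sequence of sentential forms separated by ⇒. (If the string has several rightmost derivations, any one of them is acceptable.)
Start with S.
Step 1: the rightmost non-terminal is S; apply S → a S a:  a S a
Step 2: the rightmost non-terminal is S; apply S → b S b:  a b S b a
Step 3: the rightmost non-terminal is S; apply S → b:  a b b b a

Final answer: S ⇒ a S a ⇒ a b S b a ⇒ a b b b a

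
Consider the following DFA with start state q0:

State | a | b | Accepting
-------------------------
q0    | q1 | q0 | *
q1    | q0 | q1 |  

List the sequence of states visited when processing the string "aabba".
q0 → q1 → q0 → q0 → q0 → q1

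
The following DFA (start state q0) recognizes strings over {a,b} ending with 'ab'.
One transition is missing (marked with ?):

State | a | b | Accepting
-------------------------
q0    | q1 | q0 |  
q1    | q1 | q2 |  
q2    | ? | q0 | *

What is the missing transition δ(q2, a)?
q1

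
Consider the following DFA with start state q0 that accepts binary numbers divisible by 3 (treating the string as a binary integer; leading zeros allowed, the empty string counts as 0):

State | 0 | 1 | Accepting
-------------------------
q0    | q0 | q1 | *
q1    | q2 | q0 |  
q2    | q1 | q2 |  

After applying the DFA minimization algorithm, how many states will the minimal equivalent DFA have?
All 3 states are reachable from q0, so none can be removed as unreachable.
Table-filling: first mark every (accepting, non-accepting) pair as distinguishable (accepting: {q0}; non-accepting: {q1, q2}).
Round 1: (q1, q2) on '1' go to q0 and q2, already distinguishable → mark.
Every pair of states is distinguishable, so the DFA is already minimal.
Equivalence classes: {q0}, {q1}, {q2} → 3 states.

Final answer: 3 states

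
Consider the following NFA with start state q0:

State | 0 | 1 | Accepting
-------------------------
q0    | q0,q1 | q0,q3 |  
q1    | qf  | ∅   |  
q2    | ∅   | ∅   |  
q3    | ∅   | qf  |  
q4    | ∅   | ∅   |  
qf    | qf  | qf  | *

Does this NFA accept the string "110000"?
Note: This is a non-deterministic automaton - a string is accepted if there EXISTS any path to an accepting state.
Track the set of states the NFA could be in: start {q0}
Read '1': {q0} → {q0, q3}
Read '1': {q0, q3} → {q0, q3, qf}
Read '0': {q0, q3, qf} → {q0, q1, qf}
Read '0': {q0, q1, qf} → {q0, q1, qf}
Read '0': {q0, q1, qf} → {q0, q1, qf}
Read '0': {q0, q1, qf} → {q0, q1, qf}
Final set {q0, q1, qf} contains accepting state(s) {qf} → accepted.

Final answer: Yes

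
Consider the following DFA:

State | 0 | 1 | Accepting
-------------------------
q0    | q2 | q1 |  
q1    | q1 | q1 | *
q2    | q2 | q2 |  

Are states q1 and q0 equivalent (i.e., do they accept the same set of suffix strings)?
Try the suffix ε (the empty string).
From q1: q1 — accepting.
From q0: q0 — not accepting.
The two states disagree on this suffix, so they are not equivalent.

Final answer: No. Distinguishing string: ε (the empty string) - accepted from q1 but not from q0.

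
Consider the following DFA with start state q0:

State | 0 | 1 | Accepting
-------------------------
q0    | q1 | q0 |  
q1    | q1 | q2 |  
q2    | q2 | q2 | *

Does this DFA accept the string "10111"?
Start in q0.
Read '1': q0 → q0
Read '0': q0 → q1
Read '1': q1 → q2
Read '1': q2 → q2
Read '1': q2 → q2
Final state q2 is accepting, so the string is accepted.

Final answer: Yes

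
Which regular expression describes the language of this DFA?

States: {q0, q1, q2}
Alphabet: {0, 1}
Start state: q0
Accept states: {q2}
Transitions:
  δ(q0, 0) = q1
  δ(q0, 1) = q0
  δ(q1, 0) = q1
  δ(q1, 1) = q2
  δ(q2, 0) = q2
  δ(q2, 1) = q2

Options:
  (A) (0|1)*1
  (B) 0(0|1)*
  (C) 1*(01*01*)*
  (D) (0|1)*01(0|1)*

Testing sample strings against the DFA:
  '10' -> rejected
  '1100' -> rejected
  '11110' -> rejected
  '0000' -> rejected
Checking each option for a counterexample:
  (A) (0|1)*1: '1' is rejected by the DFA but matches the regex → eliminated
  (B) 0(0|1)*: '0' is rejected by the DFA but matches the regex → eliminated
  (C) 1*(01*01*)*: ε is rejected by the DFA but matches the regex → eliminated
  (D) (0|1)*01(0|1)*: agrees with the DFA on all strings of length ≤ 4
Only (D) (0|1)*01(0|1)* is consistent with the DFA.

Final answer: (D) (0|1)*01(0|1)*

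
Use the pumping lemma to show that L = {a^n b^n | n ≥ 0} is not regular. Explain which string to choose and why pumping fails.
Language: L = {a^n b^n | n ≥ 0} (equal numbers of a's followed by b's)
Step 1: Assume for contradiction that L is regular, with pumping length p.
Step 2: Choose s = a^p b^p. Then s ∈ L (it has p a's followed by p b's) and |s| ≥ p.
Step 3: Consider any decomposition s = xyz with |xy| ≤ p and |y| > 0. Since |xy| ≤ p and the first p symbols of s are all a's, y = a^k for some k with 1 ≤ k ≤ p.
Step 4: Pumping up (i = 2): xy²z = a^(p+k) b^p, which has more a's than b's, so xy²z ∉ L.
This contradicts the pumping lemma, so L is not regular.

Final answer: Choose s = a^p b^p. Since |xy| ≤ p, y = a^k with k ≥ 1. Then xy²z = a^(p+k) b^p ∉ L.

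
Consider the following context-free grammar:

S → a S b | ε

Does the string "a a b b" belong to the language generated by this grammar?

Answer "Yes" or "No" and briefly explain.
A derivation exists: S ⇒ a S b ⇒ a a S b b ⇒ a a b b (using S → a S b twice, then S → ε).

Final answer: Yes - a valid derivation exists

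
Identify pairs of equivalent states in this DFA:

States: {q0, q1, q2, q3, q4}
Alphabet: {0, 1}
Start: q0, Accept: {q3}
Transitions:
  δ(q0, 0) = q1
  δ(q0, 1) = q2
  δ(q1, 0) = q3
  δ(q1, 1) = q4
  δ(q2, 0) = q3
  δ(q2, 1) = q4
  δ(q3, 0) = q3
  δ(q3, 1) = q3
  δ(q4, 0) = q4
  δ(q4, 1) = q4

Using the table-filling algorithm:
Round 0 – mark pairs where exactly one state is accepting: (q0,q3), (q1,q3), (q2,q3), (q3,q4)
Round 1 – newly marked: (q0,q1) [on 0: q1 vs q3, already marked]; (q0,q2) [on 0: q1 vs q3, already marked]; (q1,q4) [on 0: q3 vs q4, already marked]; (q2,q4) [on 0: q3 vs q4, already marked]
Round 2 – newly marked: (q0,q4) [on 0: q1 vs q4, already marked]
No further pairs can be marked.
(q1, q2) unmarked: δ(q1,0)=q3, δ(q2,0)=q3; δ(q1,1)=q4, δ(q2,1)=q4 → equivalent
Equivalent pairs: (q1, q2)

Final answer: Equivalent pairs: (q1, q2)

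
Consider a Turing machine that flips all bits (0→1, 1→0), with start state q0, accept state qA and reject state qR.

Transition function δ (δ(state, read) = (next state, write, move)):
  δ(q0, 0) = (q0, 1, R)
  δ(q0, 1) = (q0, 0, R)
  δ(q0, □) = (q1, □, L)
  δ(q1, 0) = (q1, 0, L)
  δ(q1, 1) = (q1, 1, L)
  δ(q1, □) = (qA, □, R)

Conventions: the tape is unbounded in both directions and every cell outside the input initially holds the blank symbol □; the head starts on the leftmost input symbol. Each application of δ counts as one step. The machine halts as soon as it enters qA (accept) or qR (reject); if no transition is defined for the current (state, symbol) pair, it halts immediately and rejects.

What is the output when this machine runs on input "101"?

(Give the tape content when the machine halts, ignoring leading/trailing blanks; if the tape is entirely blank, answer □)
Step 0: [q0]101 (head at position 0)
Step 1: δ(q0, 1) = (q0, 0, R)  ⊢  0[q0]01 (head at position 1)
Step 2: δ(q0, 0) = (q0, 1, R)  ⊢  01[q0]1 (head at position 2)
Step 3: δ(q0, 1) = (q0, 0, R)  ⊢  010[q0]□ (head at position 3)
Step 4: δ(q0, □) = (q1, □, L)  ⊢  01[q1]0□ (head at position 2)
Step 5: δ(q1, 0) = (q1, 0, L)  ⊢  0[q1]10□ (head at position 1)
Step 6: δ(q1, 1) = (q1, 1, L)  ⊢  [q1]010□ (head at position 0)
Step 7: δ(q1, 0) = (q1, 0, L)  ⊢  [q1]□010□ (head at position -1)
Step 8: δ(q1, □) = (qA, □, R)  ⊢  □[qA]010□ (head at position 0)
The machine is in qA, so it halts and accepts.
Tape content when halted (ignoring surrounding blanks): 010

Final answer: Output: 010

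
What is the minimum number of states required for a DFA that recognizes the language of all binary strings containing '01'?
Language: binary strings containing '01'
Lower bound (Myhill–Nerode): the prefixes ε, 0, 01 are pairwise distinguishable:
  ε vs 01: suffix ε distinguishes them (ε is rejected, 01 is accepted)
  0 vs 01: suffix ε distinguishes them (0 is rejected, 01 is accepted)
  ε vs 0: suffix 1 distinguishes them (ε·1 = 1 is rejected, 0·1 = 01 is accepted)
So any DFA needs at least 3 states.
Upper bound: a DFA with 3 states exists (one state per class above: 'no progress', 'last symbol 0', and 'seen 01' (accepting sink)).
Minimum states: 3

Final answer: 3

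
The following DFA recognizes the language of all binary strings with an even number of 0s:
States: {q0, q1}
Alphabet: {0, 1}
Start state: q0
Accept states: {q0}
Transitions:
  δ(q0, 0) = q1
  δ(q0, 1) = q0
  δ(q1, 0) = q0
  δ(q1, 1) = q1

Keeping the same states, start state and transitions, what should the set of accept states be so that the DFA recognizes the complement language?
The DFA is complete (every state has a transition on every symbol), so the complement
is recognized by the same DFA with accepting and non-accepting states swapped.
Original accept states: {q0}
Complement accept states = All states - Original accept states
= {q0, q1} - {q0}
= {q1}
Complement language: strings with an ODD number of 0s

Final answer: {q1}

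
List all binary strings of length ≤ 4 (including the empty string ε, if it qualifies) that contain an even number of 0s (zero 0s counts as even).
Checking every binary string of length 0 to 4:
  Length 0: accepted: ε | rejected: (none)
  Length 1: accepted: 1 | rejected: 0
  Length 2: accepted: 00, 11 | rejected: 01, 10
  Length 3: accepted: 001, 010, 100, 111 | rejected: 000, 011, 101, 110
  Length 4: accepted: 0000, 0011, 0101, 0110, 1001, 1010, 1100, 1111 | rejected: 0001, 0010, 0100, 0111, 1000, 1011, 1101, 1110
Total: 16 string(s).

Final answer: ε, 1, 00, 11, 001, 010, 100, 111, 0000, 0011, 0101, 0110, 1001, 1010, 1100, 1111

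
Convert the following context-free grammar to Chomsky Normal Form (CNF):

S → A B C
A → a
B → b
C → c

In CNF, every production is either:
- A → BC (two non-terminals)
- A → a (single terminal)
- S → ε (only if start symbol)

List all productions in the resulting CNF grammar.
The grammar has no ε-productions or unit productions to eliminate.
A → a is already in CNF (single terminal) – keep it.
B → b is already in CNF (single terminal) – keep it.
C → c is already in CNF (single terminal) – keep it.
S → A B C has 3 symbols on the right: break it into binary productions S → A X0, X0 → B C.
Resulting CNF grammar (5 productions): A → a; B → b; C → c; S → A X0; X0 → B C

Final answer: A → a; B → b; C → c; S → A X0; X0 → B C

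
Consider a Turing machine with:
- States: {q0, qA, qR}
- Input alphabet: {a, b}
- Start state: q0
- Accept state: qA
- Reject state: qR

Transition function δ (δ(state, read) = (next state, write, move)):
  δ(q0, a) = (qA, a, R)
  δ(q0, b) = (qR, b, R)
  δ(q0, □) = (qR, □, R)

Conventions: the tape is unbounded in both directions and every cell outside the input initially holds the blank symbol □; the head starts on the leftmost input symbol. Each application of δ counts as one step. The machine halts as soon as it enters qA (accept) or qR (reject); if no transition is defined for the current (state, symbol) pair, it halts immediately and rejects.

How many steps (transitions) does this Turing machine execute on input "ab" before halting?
Step 0: [q0]ab (head at position 0)
Step 1: δ(q0, a) = (qA, a, R)  ⊢  a[qA]b (head at position 1)
The machine is in qA, so it halts and accepts.
Number of transitions executed: 1.

Final answer: 1 steps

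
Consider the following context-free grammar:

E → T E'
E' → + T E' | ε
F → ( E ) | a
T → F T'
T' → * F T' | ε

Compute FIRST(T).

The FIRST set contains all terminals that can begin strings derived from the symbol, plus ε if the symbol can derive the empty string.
FIRST(F): F → ( E ) contributes '(' and F → a contributes 'a', so FIRST(F) = {(, a}. F is not nullable.
FIRST(T): T → F T' begins with F, and F is not nullable, so FIRST(T) = FIRST(F) = {(, a}.

Final answer: {(, a}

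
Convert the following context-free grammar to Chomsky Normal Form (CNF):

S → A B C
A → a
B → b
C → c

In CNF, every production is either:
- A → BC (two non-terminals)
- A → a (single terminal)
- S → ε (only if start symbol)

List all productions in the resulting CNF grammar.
The grammar has no ε-productions or unit productions to eliminate.
A → a is already in CNF (single terminal) – keep it.
B → b is already in CNF (single terminal) – keep it.
C → c is already in CNF (single terminal) – keep it.
S → A B C has 3 symbols on the right: break it into binary productions S → A X0, X0 → B C.
Resulting CNF grammar (5 productions): A → a; B → b; C → c; S → A X0; X0 → B C

Final answer: A → a; B → b; C → c; S → A X0; X0 → B C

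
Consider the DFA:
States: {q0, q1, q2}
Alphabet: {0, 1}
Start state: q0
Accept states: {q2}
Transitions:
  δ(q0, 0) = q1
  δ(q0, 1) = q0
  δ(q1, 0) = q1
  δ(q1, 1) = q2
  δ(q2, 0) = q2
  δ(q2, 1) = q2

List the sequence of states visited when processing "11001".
Starting at q0
Read '1': q0 -> q0
Read '1': q0 -> q0
Read '0': q0 -> q1
Read '0': q1 -> q1
Read '1': q1 -> q2

Final answer: q0 -> q0 -> q0 -> q1 -> q1 -> q2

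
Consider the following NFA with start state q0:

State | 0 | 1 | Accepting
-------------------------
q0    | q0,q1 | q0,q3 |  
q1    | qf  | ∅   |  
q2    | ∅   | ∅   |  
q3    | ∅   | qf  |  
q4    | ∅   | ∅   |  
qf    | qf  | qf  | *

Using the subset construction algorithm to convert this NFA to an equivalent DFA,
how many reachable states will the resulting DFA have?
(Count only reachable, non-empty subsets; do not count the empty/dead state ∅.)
Start subset: {q0}
{q0}: on 0 → {q0, q1}, on 1 → {q0, q3}
{q0, q1}: on 0 → {q0, q1, qf}, on 1 → {q0, q3}
{q0, q3}: on 0 → {q0, q1}, on 1 → {q0, q3, qf}
{q0, q1, qf}: on 0 → {q0, q1, qf}, on 1 → {q0, q3, qf}
{q0, q3, qf}: on 0 → {q0, q1, qf}, on 1 → {q0, q3, qf}
Reachable non-empty subsets: {q0}, {q0, q1}, {q0, q3}, {q0, q1, qf}, {q0, q3, qf} — 5 in total.

Final answer: 5 states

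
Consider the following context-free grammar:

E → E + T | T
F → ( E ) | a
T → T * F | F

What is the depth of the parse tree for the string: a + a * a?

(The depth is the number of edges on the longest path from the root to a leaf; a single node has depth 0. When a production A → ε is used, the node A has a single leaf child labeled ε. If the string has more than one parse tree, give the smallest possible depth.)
The grammar is unambiguous; the parse tree of a + a * a is:
E → E + T at the root (depth 0).
  Left E (depth 1) → T (2) → F (3) → a (4).
  Right T (depth 1) → T * F; that T (2) → F (3) → a (4); F (2) → a (3).
The longest root-to-leaf paths have 4 edges.
Depth = 4.

Final answer: 4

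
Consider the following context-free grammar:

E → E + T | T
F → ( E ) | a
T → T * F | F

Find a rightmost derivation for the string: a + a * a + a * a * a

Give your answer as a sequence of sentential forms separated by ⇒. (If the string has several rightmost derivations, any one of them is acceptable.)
Start with E.
Step 1: the rightmost non-terminal is E; apply E → E + T:  E + T
Step 2: the rightmost non-terminal is T; apply T → T * F:  E + T * F
Step 3: the rightmost non-terminal is F; apply F → a:  E + T * a
Step 4: the rightmost non-terminal is T; apply T → T * F:  E + T * F * a
Step 5: the rightmost non-terminal is F; apply F → a:  E + T * a * a
Step 6: the rightmost non-terminal is T; apply T → F:  E + F * a * a
Step 7: the rightmost non-terminal is F; apply F → a:  E + a * a * a
Step 8: the rightmost non-terminal is E; apply E → E + T:  E + T + a * a * a
Step 9: the rightmost non-terminal is T; apply T → T * F:  E + T * F + a * a * a
Step 10: the rightmost non-terminal is F; apply F → a:  E + T * a + a * a * a
Step 11: the rightmost non-terminal is T; apply T → F:  E + F * a + a * a * a
Step 12: the rightmost non-terminal is F; apply F → a:  E + a * a + a * a * a
Step 13: the rightmost non-terminal is E; apply E → T:  T + a * a + a * a * a
Step 14: the rightmost non-terminal is T; apply T → F:  F + a * a + a * a * a
Step 15: the rightmost non-terminal is F; apply F → a:  a + a * a + a * a * a

Final answer: E ⇒ E + T ⇒ E + T * F ⇒ E + T * a ⇒ E + T * F * a ⇒ E + T * a * a ⇒ E + F * a * a ⇒ E + a * a * a ⇒ E + T + a * a * a ⇒ E + T * F + a * a * a ⇒ E + T * a + a * a * a ⇒ E + F * a + a * a * a ⇒ E + a * a + a * a * a ⇒ T + a * a + a * a * a ⇒ F + a * a + a * a * a ⇒ a + a * a + a * a * a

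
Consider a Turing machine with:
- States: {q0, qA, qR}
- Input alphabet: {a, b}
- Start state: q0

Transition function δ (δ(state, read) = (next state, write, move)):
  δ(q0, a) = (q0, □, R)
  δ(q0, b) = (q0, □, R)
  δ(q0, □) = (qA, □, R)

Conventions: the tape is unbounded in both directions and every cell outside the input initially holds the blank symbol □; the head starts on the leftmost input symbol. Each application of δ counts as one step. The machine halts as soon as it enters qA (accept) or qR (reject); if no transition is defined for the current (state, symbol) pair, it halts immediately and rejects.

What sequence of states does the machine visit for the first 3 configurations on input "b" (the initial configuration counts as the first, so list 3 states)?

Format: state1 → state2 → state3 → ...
Step 0: [q0]b (head at position 0)
Step 1: δ(q0, b) = (q0, □, R)  ⊢  □[q0]□ (head at position 1)
Step 2: δ(q0, □) = (qA, □, R)  ⊢  □□[qA]□ (head at position 2)
Reading off the states of these 3 configurations: q0 → q0 → qA

Final answer: q0 → q0 → qA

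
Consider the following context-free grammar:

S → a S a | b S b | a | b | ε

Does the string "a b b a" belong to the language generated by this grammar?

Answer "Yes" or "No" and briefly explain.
A derivation exists: S ⇒ a S a ⇒ a b S b a ⇒ a b b a (using S → a S a, S → b S b, then S → ε).

Final answer: Yes - a valid derivation exists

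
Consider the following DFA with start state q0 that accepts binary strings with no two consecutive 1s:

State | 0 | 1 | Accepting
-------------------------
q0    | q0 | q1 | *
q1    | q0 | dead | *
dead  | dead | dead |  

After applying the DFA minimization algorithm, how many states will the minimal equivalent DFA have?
All 3 states are reachable from q0, so none can be removed as unreachable.
Table-filling: first mark every (accepting, non-accepting) pair as distinguishable (accepting: {q0, q1}; non-accepting: {dead}).
Round 1: (q0, q1) on '1' go to q1 and dead, already distinguishable → mark.
Every pair of states is distinguishable, so the DFA is already minimal.
Equivalence classes: {q0}, {q1}, {dead} → 3 states.

Final answer: 3 states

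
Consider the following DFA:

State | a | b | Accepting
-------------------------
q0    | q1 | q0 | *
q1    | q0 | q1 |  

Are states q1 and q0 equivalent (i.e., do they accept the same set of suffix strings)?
Try the suffix ε (the empty string).
From q1: q1 — not accepting.
From q0: q0 — accepting.
The two states disagree on this suffix, so they are not equivalent.

Final answer: No. Distinguishing string: ε (the empty string) - accepted from q0 but not from q1.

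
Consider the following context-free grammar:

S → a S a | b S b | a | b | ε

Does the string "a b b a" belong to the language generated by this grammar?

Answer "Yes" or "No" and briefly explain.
A derivation exists: S ⇒ a S a ⇒ a b S b a ⇒ a b b a (using S → a S a, S → b S b, then S → ε).

Final answer: Yes - a valid derivation exists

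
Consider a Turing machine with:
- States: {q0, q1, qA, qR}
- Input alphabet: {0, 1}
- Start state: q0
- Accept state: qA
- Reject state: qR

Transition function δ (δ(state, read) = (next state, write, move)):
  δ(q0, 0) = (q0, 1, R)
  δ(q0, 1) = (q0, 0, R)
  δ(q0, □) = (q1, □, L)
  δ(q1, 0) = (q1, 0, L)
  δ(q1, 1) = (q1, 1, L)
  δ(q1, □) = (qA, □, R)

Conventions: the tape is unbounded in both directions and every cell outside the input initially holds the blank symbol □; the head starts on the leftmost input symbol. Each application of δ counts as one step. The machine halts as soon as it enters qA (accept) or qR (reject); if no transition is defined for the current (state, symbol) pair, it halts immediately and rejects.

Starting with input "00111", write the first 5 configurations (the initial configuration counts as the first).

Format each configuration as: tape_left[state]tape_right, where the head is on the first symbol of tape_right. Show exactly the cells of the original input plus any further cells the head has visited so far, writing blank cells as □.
Step 0: [q0]00111 (head at position 0)
Step 1: δ(q0, 0) = (q0, 1, R)  ⊢  1[q0]0111 (head at position 1)
Step 2: δ(q0, 0) = (q0, 1, R)  ⊢  11[q0]111 (head at position 2)
Step 3: δ(q0, 1) = (q0, 0, R)  ⊢  110[q0]11 (head at position 3)
Step 4: δ(q0, 1) = (q0, 0, R)  ⊢  1100[q0]1 (head at position 4)

Final answer: [q0]00111 ⊢ 1[q0]0111 ⊢ 11[q0]111 ⊢ 110[q0]11 ⊢ 1100[q0]1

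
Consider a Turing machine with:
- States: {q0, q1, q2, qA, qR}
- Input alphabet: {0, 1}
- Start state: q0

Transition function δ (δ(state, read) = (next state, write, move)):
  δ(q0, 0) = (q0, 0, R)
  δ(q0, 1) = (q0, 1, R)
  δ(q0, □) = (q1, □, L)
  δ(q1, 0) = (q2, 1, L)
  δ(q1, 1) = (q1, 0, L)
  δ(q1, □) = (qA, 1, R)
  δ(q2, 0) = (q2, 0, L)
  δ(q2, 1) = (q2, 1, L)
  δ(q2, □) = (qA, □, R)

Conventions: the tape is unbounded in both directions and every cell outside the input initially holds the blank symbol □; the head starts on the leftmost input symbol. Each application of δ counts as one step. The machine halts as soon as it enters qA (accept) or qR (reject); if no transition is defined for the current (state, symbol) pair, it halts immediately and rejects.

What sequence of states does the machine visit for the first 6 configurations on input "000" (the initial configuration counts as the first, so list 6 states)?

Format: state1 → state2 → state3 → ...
Step 0: [q0]000 (head at position 0)
Step 1: δ(q0, 0) = (q0, 0, R)  ⊢  0[q0]00 (head at position 1)
Step 2: δ(q0, 0) = (q0, 0, R)  ⊢  00[q0]0 (head at position 2)
Step 3: δ(q0, 0) = (q0, 0, R)  ⊢  000[q0]□ (head at position 3)
Step 4: δ(q0, □) = (q1, □, L)  ⊢  00[q1]0□ (head at position 2)
Step 5: δ(q1, 0) = (q2, 1, L)  ⊢  0[q2]01□ (head at position 1)
Reading off the states of these 6 configurations: q0 → q0 → q0 → q0 → q1 → q2

Final answer: q0 → q0 → q0 → q0 → q1 → q2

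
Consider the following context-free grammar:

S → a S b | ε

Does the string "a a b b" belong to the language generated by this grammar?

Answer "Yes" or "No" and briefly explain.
A derivation exists: S ⇒ a S b ⇒ a a S b b ⇒ a a b b (using S → a S b twice, then S → ε).

Final answer: Yes - a valid derivation exists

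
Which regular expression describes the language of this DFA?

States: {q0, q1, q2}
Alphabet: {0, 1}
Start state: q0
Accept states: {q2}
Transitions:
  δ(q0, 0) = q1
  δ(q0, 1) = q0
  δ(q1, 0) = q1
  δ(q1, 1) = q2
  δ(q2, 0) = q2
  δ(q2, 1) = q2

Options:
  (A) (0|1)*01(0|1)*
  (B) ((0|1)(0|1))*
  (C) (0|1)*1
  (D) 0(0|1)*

Testing sample strings against the DFA:
  '0001' -> accepted
  '11' -> rejected
  '01001' -> accepted
  '01010' -> accepted
Checking each option for a counterexample:
  (A) (0|1)*01(0|1)*: agrees with the DFA on all strings of length ≤ 4
  (B) ((0|1)(0|1))*: ε is rejected by the DFA but matches the regex → eliminated
  (C) (0|1)*1: '1' is rejected by the DFA but matches the regex → eliminated
  (D) 0(0|1)*: '0' is rejected by the DFA but matches the regex → eliminated
Only (A) (0|1)*01(0|1)* is consistent with the DFA.

Final answer: (A) (0|1)*01(0|1)*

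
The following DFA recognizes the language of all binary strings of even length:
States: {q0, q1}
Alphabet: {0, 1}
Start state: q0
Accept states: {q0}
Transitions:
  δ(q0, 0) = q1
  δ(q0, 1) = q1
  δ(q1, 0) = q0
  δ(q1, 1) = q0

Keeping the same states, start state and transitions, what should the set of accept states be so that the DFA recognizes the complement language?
The DFA is complete (every state has a transition on every symbol), so the complement
is recognized by the same DFA with accepting and non-accepting states swapped.
Original accept states: {q0}
Complement accept states = All states - Original accept states
= {q0, q1} - {q0}
= {q1}
Complement language: strings of ODD length

Final answer: {q1}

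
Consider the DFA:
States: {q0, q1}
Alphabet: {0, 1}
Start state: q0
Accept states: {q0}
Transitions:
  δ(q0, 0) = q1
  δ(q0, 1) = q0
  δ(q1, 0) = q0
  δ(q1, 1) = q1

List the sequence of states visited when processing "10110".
Starting at q0
Read '1': q0 -> q0
Read '0': q0 -> q1
Read '1': q1 -> q1
Read '1': q1 -> q1
Read '0': q1 -> q0

Final answer: q0 -> q0 -> q1 -> q1 -> q1 -> q0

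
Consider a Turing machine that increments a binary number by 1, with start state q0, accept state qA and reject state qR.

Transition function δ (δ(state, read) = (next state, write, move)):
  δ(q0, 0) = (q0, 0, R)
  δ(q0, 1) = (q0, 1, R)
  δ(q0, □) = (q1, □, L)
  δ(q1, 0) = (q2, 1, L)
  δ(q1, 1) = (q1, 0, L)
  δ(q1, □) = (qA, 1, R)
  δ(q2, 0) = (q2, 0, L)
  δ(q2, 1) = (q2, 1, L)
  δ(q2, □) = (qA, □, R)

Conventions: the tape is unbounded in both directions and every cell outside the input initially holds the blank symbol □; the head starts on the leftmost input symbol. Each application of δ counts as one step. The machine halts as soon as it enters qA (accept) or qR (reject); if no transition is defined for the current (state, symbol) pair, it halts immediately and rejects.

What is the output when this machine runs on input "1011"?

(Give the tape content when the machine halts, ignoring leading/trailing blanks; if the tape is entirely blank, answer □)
Step 0: [q0]1011 (head at position 0)
Step 1: δ(q0, 1) = (q0, 1, R)  ⊢  1[q0]011 (head at position 1)
Step 2: δ(q0, 0) = (q0, 0, R)  ⊢  10[q0]11 (head at position 2)
Step 3: δ(q0, 1) = (q0, 1, R)  ⊢  101[q0]1 (head at position 3)
Step 4: δ(q0, 1) = (q0, 1, R)  ⊢  1011[q0]□ (head at position 4)
Step 5: δ(q0, □) = (q1, □, L)  ⊢  101[q1]1□ (head at position 3)
Step 6: δ(q1, 1) = (q1, 0, L)  ⊢  10[q1]10□ (head at position 2)
Step 7: δ(q1, 1) = (q1, 0, L)  ⊢  1[q1]000□ (head at position 1)
Step 8: δ(q1, 0) = (q2, 1, L)  ⊢  [q2]1100□ (head at position 0)
Step 9: δ(q2, 1) = (q2, 1, L)  ⊢  [q2]□1100□ (head at position -1)
Step 10: δ(q2, □) = (qA, □, R)  ⊢  □[qA]1100□ (head at position 0)
The machine is in qA, so it halts and accepts.
Tape content when halted (ignoring surrounding blanks): 1100

Final answer: Output: 1100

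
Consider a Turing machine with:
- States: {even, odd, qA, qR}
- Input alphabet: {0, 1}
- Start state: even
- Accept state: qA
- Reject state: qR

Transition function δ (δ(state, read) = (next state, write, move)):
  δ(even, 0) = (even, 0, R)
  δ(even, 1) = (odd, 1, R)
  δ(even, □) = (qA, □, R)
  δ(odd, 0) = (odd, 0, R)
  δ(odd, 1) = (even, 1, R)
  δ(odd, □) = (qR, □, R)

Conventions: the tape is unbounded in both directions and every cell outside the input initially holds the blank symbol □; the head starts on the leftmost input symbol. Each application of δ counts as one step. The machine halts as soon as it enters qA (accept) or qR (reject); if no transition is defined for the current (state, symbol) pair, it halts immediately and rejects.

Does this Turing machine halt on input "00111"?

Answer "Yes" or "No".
Step 0: [even]00111 (head at position 0)
Step 1: δ(even, 0) = (even, 0, R)  ⊢  0[even]0111 (head at position 1)
Step 2: δ(even, 0) = (even, 0, R)  ⊢  00[even]111 (head at position 2)
Step 3: δ(even, 1) = (odd, 1, R)  ⊢  001[odd]11 (head at position 3)
Step 4: δ(odd, 1) = (even, 1, R)  ⊢  0011[even]1 (head at position 4)
Step 5: δ(even, 1) = (odd, 1, R)  ⊢  00111[odd]□ (head at position 5)
Step 6: δ(odd, □) = (qR, □, R)  ⊢  00111□[qR]□ (head at position 6)
The machine is in qR, so it halts and rejects.
It halts after 6 steps.

Final answer: Yes - halts after 6 steps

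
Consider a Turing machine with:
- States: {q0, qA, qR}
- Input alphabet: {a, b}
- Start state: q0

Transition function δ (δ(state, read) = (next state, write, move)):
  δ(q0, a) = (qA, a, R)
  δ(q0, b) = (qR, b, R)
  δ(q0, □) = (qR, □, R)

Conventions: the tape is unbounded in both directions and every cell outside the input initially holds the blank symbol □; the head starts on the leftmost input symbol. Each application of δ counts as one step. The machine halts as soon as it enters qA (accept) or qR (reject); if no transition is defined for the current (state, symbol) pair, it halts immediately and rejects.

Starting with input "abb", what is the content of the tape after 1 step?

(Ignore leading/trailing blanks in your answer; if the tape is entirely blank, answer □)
Step 0: [q0]abb (head at position 0)
Step 1: δ(q0, a) = (qA, a, R)  ⊢  a[qA]bb (head at position 1)
Tape after 1 step (ignoring surrounding blanks): abb

Final answer: Tape: abb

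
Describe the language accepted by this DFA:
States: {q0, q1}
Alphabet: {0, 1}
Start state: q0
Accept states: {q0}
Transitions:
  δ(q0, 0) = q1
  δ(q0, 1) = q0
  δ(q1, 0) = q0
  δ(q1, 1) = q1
Analyzing the DFA structure:
Start state: q0
Accept states: {q0}
Interpreting what each state remembers (checking against the transitions):
  q0: an even number of 0s has been read so far
  q1: an odd number of 0s has been read so far
  δ(q0, 0): in q0 (an even number of 0s has been read so far), after reading 0 we have: an odd number of 0s has been read so far → q1
  δ(q0, 1): in q0 (an even number of 0s has been read so far), after reading 1 we have: an even number of 0s has been read so far → q0
  δ(q1, 0): in q1 (an odd number of 0s has been read so far), after reading 0 we have: an even number of 0s has been read so far → q0
  δ(q1, 1): in q1 (an odd number of 0s has been read so far), after reading 1 we have: an odd number of 0s has been read so far → q1
A string is accepted iff it ends in {q0}, i.e. an even number of 0s has been read so far.
Language: All binary strings with an even number of 0s

Final answer: All binary strings with an even number of 0s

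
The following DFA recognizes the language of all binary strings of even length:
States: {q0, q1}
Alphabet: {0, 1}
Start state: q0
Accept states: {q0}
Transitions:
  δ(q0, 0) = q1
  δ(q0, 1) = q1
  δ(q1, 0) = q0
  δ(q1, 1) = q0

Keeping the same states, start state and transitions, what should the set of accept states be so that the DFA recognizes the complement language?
The DFA is complete (every state has a transition on every symbol), so the complement
is recognized by the same DFA with accepting and non-accepting states swapped.
Original accept states: {q0}
Complement accept states = All states - Original accept states
= {q0, q1} - {q0}
= {q1}
Complement language: strings of ODD length

Final answer: {q1}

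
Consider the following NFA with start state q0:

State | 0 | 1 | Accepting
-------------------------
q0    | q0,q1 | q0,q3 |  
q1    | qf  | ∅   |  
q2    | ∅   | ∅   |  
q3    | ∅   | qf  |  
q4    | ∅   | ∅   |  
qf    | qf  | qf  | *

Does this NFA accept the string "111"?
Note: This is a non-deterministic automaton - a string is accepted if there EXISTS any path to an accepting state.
Track the set of states the NFA could be in: start {q0}
Read '1': {q0} → {q0, q3}
Read '1': {q0, q3} → {q0, q3, qf}
Read '1': {q0, q3, qf} → {q0, q3, qf}
Final set {q0, q3, qf} contains accepting state(s) {qf} → accepted.

Final answer: Yes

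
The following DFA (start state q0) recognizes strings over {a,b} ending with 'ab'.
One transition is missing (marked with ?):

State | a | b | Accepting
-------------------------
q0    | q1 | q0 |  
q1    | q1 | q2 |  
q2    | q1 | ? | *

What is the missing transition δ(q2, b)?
q0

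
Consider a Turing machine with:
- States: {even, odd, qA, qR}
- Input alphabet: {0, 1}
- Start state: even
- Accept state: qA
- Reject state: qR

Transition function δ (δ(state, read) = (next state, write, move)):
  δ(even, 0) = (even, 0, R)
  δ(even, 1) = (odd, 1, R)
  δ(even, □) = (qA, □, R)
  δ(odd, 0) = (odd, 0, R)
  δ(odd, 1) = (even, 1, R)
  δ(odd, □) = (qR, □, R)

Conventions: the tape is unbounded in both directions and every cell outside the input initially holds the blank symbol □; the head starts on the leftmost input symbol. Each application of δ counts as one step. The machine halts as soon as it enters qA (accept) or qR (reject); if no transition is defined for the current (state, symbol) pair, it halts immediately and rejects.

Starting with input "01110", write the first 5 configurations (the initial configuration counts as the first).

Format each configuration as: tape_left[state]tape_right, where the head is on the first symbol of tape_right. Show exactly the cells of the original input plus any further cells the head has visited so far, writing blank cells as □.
Step 0: [even]01110 (head at position 0)
Step 1: δ(even, 0) = (even, 0, R)  ⊢  0[even]1110 (head at position 1)
Step 2: δ(even, 1) = (odd, 1, R)  ⊢  01[odd]110 (head at position 2)
Step 3: δ(odd, 1) = (even, 1, R)  ⊢  011[even]10 (head at position 3)
Step 4: δ(even, 1) = (odd, 1, R)  ⊢  0111[odd]0 (head at position 4)

Final answer: [even]01110 ⊢ 0[even]1110 ⊢ 01[odd]110 ⊢ 011[even]10 ⊢ 0111[odd]0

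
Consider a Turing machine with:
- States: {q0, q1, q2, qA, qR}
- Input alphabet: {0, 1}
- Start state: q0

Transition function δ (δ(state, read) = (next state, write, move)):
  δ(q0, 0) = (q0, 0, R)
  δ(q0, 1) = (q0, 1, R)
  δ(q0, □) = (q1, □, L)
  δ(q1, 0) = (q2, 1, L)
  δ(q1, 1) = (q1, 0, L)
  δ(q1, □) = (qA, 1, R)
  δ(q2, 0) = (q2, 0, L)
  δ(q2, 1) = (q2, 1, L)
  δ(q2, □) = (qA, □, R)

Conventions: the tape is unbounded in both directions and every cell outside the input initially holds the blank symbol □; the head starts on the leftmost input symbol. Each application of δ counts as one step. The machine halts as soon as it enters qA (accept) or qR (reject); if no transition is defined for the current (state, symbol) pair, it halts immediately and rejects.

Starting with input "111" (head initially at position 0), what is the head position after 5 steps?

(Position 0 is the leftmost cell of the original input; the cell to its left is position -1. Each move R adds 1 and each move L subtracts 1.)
Step 0: [q0]111 (head at position 0)
Step 1: δ(q0, 1) = (q0, 1, R)  ⊢  1[q0]11 (head at position 1)
Step 2: δ(q0, 1) = (q0, 1, R)  ⊢  11[q0]1 (head at position 2)
Step 3: δ(q0, 1) = (q0, 1, R)  ⊢  111[q0]□ (head at position 3)
Step 4: δ(q0, □) = (q1, □, L)  ⊢  11[q1]1□ (head at position 2)
Step 5: δ(q1, 1) = (q1, 0, L)  ⊢  1[q1]10□ (head at position 1)
Head position after 5 steps: 1

Final answer: Position 1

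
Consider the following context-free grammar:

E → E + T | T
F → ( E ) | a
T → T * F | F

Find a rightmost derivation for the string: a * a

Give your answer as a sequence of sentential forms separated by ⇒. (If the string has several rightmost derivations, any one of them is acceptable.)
Start with E.
Step 1: the rightmost non-terminal is E; apply E → T:  T
Step 2: the rightmost non-terminal is T; apply T → T * F:  T * F
Step 3: the rightmost non-terminal is F; apply F → a:  T * a
Step 4: the rightmost non-terminal is T; apply T → F:  F * a
Step 5: the rightmost non-terminal is F; apply F → a:  a * a

Final answer: E ⇒ T ⇒ T * F ⇒ T * a ⇒ F * a ⇒ a * a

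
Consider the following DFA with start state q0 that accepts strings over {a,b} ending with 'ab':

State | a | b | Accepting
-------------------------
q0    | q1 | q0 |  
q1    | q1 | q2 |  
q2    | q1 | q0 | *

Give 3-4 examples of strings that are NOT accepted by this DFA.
Any strings that end in a non-accepting state work; for example:
"aba": q0 → q1 → q2 → q1; q1 is not accepting → rejected
"bba": q0 → q0 → q0 → q1; q1 is not accepting → rejected
"aaba": q0 → q1 → q1 → q2 → q1; q1 is not accepting → rejected
"babb": q0 → q0 → q1 → q2 → q0; q0 is not accepting → rejected

Final answer: "aba", "bba", "aaba", "babb"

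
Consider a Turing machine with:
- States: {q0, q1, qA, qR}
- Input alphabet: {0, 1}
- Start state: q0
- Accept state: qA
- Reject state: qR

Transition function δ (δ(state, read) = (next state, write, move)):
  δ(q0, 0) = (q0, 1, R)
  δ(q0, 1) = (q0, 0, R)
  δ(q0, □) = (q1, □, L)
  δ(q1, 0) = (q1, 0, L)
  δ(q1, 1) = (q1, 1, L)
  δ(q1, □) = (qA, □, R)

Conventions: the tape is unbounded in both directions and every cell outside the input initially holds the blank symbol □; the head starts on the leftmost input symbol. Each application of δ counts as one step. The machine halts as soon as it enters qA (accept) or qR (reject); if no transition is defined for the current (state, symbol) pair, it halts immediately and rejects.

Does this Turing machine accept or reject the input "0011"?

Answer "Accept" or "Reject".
Step 0: [q0]0011 (head at position 0)
Step 1: δ(q0, 0) = (q0, 1, R)  ⊢  1[q0]011 (head at position 1)
Step 2: δ(q0, 0) = (q0, 1, R)  ⊢  11[q0]11 (head at position 2)
Step 3: δ(q0, 1) = (q0, 0, R)  ⊢  110[q0]1 (head at position 3)
Step 4: δ(q0, 1) = (q0, 0, R)  ⊢  1100[q0]□ (head at position 4)
Step 5: δ(q0, □) = (q1, □, L)  ⊢  110[q1]0□ (head at position 3)
Step 6: δ(q1, 0) = (q1, 0, L)  ⊢  11[q1]00□ (head at position 2)
Step 7: δ(q1, 0) = (q1, 0, L)  ⊢  1[q1]100□ (head at position 1)
Step 8: δ(q1, 1) = (q1, 1, L)  ⊢  [q1]1100□ (head at position 0)
Step 9: δ(q1, 1) = (q1, 1, L)  ⊢  [q1]□1100□ (head at position -1)
Step 10: δ(q1, □) = (qA, □, R)  ⊢  □[qA]1100□ (head at position 0)
The machine is in qA, so it halts and accepts.

Final answer: Accept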